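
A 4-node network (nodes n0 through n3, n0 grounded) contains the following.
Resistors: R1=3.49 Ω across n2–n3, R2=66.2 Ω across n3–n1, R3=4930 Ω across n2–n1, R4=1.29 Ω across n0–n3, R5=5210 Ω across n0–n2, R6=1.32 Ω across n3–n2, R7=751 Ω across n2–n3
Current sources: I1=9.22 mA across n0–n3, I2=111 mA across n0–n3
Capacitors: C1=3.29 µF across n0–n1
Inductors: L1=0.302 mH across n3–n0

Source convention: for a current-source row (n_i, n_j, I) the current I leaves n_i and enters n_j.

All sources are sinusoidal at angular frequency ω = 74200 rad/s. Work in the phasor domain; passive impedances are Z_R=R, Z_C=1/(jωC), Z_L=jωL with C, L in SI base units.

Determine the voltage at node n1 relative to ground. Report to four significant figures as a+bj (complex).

Apply KCL at each of the 3 non-ground nodes and solve the resulting linear system.
Node n1: branches {R2, R3, C1} → V_1 = 0.001117-0.009436j
Node n2: branches {R1, R3, R5, R6, R7} → V_2 = 0.1515+0.008368j
Node n3: branches {R1, R2, I1, R4, R6, L1, R7, I2} → V_3 = 0.1516+0.008373j

0.001117-0.009436j V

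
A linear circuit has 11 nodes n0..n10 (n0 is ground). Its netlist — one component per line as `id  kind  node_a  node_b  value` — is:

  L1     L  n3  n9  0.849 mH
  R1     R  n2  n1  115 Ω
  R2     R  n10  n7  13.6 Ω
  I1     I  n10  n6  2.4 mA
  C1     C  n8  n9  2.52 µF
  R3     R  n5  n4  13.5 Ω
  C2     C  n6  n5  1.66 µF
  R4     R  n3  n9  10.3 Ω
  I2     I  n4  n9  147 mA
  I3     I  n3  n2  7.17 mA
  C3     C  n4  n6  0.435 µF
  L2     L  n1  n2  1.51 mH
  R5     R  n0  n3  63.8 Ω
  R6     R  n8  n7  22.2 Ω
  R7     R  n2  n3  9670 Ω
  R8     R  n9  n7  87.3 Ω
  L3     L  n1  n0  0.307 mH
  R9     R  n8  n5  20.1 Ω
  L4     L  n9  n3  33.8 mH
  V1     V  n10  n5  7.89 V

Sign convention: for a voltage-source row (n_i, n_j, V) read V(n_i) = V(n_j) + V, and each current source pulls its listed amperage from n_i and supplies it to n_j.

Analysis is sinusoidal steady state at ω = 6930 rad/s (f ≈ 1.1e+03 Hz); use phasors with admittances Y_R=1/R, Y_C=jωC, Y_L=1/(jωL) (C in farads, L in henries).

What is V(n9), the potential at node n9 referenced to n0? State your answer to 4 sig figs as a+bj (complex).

Apply KCL at each of the 10 non-ground nodes and solve the resulting linear system.
Node n1: branches {R1, L2, L3} → V_1 = 1.947e-05+0.01515j
Node n2: branches {R1, I3, L2, R7} → V_2 = 0.006841+0.08906j
Node n3: branches {L1, R4, I3, R5, R7, L4} → V_3 = -0.4544+0.0005838j
Node n4: branches {R3, I2, C3} → V_4 = -11.09+6.696j
Node n5: branches {R3, C2, R9, V1} → V_5 = -9.111+6.632j
Node n6: branches {I1, C2, C3} → V_6 = -9.521+6.480j
Node n7: branches {R2, R6, R8} → V_7 = -2.307+6.246j
Node n8: branches {C1, R6, R9} → V_8 = -4.551+7.203j
Node n9: branches {L1, C1, R4, I2, R8, L4} → V_9 = -0.4544+0.0005838j
Node n10: branches {R2, I1, V1} → V_10 = -1.221+6.632j
Source currents: i(V1)=-0.08226-0.02841j

-0.4544+0.0005838j V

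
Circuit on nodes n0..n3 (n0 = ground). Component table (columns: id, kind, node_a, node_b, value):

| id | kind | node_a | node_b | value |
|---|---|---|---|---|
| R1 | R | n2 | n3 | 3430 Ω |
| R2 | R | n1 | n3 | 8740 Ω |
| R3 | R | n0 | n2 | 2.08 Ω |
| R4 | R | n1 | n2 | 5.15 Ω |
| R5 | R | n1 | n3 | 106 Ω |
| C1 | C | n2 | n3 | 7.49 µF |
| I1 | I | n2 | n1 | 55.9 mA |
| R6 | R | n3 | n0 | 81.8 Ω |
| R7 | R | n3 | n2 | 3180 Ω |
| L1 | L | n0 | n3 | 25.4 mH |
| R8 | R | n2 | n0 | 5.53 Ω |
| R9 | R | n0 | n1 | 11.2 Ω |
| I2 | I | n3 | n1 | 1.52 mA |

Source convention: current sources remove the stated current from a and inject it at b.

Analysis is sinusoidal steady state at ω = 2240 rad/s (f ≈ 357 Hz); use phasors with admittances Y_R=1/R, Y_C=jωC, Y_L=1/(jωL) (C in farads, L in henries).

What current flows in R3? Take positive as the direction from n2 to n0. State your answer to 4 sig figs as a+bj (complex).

-0.01155+0.0002798j A

MNA unknowns: 3 node voltages V₁..V_3
R1: Y=0.0002915+0.000j on G[2,3]
R2: Y=0.0001144+0.000j on G[1,3]
R3: Y=0.4808+0.000j on G[0,2]
R4: Y=0.1942+0.000j on G[1,2]
R5: Y=0.009434+0.000j on G[1,3]
C1: Y=0.000+0.01678j on G[2,3]
I1: z[2]−=0.0559, z[1]+=0.0559
R6: Y=0.01222+0.000j on G[3,0]
R7: Y=0.0003145+0.000j on G[3,2]
L1: Y=0.000-0.01758j on G[0,3]
R8: Y=0.1808+0.000j on G[2,0]
R9: Y=0.08929+0.000j on G[0,1]
I2: z[3]−=0.00152, z[1]+=0.00152
solve → V1=0.1803-0.0001934j, V2=-0.02402+0.0005820j, V3=0.008566-0.01777j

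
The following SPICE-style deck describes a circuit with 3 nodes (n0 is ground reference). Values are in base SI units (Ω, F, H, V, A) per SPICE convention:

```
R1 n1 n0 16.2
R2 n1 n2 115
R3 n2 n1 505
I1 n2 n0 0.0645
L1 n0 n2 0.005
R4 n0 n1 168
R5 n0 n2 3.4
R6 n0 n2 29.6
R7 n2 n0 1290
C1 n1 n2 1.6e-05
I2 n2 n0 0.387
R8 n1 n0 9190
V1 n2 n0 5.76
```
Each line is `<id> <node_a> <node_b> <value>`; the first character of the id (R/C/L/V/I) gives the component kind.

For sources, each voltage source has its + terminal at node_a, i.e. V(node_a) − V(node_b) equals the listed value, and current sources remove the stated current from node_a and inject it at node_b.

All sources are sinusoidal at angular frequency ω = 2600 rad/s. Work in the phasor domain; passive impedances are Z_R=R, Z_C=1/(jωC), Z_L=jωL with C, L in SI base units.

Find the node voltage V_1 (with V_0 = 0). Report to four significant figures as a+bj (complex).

MNA unknowns: 2 node voltages V₁..V_2 plus 1 source current (V1)
R1: Y=0.06173+0.000j on G[1,0]
R2: Y=0.008696+0.000j on G[1,2]
R3: Y=0.001980+0.000j on G[2,1]
I1: z[2]−=0.0645, z[0]+=0.0645
L1: Y=0.000-0.07692j on G[0,2]
R4: Y=0.005952+0.000j on G[0,1]
R5: Y=0.2941+0.000j on G[0,2]
R6: Y=0.03378+0.000j on G[0,2]
R7: Y=0.0007752+0.000j on G[2,0]
C1: Y=0.000+0.04160j on G[1,2]
I2: z[2]−=0.387, z[0]+=0.387
R8: Y=0.0001088+0.000j on G[1,0]
V1: row V2−V0=5.76, i_V1 at 2,0
solve → V1=1.876+2.059j, V2=5.760+0.000j
aux → i_V1=-2.472+0.3035j

1.876+2.059j V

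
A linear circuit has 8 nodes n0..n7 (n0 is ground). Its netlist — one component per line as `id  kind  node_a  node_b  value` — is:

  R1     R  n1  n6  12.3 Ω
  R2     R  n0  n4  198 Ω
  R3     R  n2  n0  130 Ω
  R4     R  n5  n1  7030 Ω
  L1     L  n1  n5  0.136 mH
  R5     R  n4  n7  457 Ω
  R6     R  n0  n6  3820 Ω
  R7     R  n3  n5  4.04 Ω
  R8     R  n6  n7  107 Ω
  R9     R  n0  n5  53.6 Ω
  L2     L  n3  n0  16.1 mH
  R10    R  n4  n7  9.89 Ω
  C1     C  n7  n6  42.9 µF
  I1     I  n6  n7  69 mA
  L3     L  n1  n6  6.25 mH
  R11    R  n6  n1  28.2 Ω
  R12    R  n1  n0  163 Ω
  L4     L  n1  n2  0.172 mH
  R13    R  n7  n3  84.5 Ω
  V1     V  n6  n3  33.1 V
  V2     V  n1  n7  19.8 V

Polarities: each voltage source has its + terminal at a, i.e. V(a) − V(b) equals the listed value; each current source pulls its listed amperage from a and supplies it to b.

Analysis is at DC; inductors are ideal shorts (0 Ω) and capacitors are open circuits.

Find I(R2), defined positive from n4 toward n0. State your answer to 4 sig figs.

MNA unknowns: 7 node voltages V₁..V_7 plus 6 source currents (L1, L2, L3, L4, V1, V2)
R1: Y=0.08130 on G[1,6]
R2: Y=0.005051 on G[0,4]
R3: Y=0.007692 on G[2,0]
R4: Y=0.0001422 on G[5,1]
L1: row V1−V5=0, i_L1 at 1,5
R5: Y=0.002188 on G[4,7]
R6: Y=0.0002618 on G[0,6]
R7: Y=0.2475 on G[3,5]
R8: Y=0.009346 on G[6,7]
R9: Y=0.01866 on G[0,5]
L2: row V3−V0=0, i_L2 at 3,0
R10: Y=0.1011 on G[4,7]
C1: Y=0.000 on G[7,6]
I1: z[6]−=0.069, z[7]+=0.069
L3: row V1−V6=0, i_L3 at 1,6
R11: Y=0.03546 on G[6,1]
R12: Y=0.006135 on G[1,0]
L4: row V1−V2=0, i_L4 at 1,2
R13: Y=0.01183 on G[7,3]
V1: row V6−V3=33.1, i_V1 at 6,3
V2: row V1−V7=19.8, i_V2 at 1,7
solve → V1=33.10, V2=33.10, V3=0.000, V4=12.68, V5=33.10, V6=33.10, V7=13.30
aux → i_L1=8.811, i_L2=-1.148, i_L3=-9.236, i_L4=0.2546, i_V1=-9.498, i_V2=-0.03261

0.06404 A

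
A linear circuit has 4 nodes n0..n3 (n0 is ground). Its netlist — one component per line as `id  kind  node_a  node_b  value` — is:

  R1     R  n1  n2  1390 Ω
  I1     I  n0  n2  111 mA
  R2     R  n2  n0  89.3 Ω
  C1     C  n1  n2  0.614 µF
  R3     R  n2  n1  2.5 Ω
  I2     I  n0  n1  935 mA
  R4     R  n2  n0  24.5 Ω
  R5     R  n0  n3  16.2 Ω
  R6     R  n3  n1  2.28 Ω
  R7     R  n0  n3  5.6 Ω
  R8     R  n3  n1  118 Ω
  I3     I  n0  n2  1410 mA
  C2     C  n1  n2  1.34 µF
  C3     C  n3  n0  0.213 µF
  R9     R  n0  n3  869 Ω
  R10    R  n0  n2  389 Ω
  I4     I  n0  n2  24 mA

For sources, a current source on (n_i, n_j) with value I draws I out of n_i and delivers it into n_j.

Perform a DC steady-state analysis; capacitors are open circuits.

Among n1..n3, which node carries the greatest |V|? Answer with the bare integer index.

2

MNA unknowns: 3 node voltages V₁..V_3
R1: Y=0.0007194 on G[1,2]
I1: z[0]−=0.111, z[2]+=0.111
R2: Y=0.01120 on G[2,0]
C1: Y=0.000 on G[1,2]
R3: Y=0.4000 on G[2,1]
I2: z[0]−=0.935, z[1]+=0.935
R4: Y=0.04082 on G[2,0]
R5: Y=0.06173 on G[0,3]
R6: Y=0.4386 on G[3,1]
R7: Y=0.1786 on G[0,3]
R8: Y=0.008475 on G[3,1]
I3: z[0]−=1.41, z[2]+=1.41
C2: Y=0.000 on G[1,2]
C3: Y=0.000 on G[3,0]
R9: Y=0.001151 on G[0,3]
R10: Y=0.002571 on G[0,2]
I4: z[0]−=0.024, z[2]+=0.024
solve → V1=11.20, V2=13.25, V3=7.275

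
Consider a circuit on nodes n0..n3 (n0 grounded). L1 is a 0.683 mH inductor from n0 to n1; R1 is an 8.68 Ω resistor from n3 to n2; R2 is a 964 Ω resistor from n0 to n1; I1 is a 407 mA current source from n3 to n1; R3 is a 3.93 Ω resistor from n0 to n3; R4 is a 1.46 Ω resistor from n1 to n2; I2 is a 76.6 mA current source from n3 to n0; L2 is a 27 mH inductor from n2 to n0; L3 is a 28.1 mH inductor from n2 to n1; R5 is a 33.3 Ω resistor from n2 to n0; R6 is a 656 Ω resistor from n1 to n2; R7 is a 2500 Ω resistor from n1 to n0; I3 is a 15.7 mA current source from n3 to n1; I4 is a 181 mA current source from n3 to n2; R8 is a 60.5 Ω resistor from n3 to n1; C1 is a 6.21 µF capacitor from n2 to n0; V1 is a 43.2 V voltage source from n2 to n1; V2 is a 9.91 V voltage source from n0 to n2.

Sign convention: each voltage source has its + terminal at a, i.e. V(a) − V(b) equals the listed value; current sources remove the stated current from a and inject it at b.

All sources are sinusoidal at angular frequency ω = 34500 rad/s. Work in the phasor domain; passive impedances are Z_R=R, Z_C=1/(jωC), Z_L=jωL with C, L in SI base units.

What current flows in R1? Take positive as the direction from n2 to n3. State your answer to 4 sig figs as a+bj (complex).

-0.3363+0.000j A

Apply KCL at each of the 3 non-ground nodes and solve the resulting linear system.
Node n1: branches {L1, R2, I1, R4, L3, R6, R7, I3, R8, V1} → V_1 = -53.11+0.000j
Node n2: branches {R1, R4, L2, L3, R5, R6, I4, C1, V1, V2} → V_2 = -9.910+0.000j
Node n3: branches {R1, I1, R3, I2, I3, I4, R8} → V_3 = -6.991+0.000j
Source currents: i(V1)=-30.92+2.298j, i(V2)=-2.076+0.1414j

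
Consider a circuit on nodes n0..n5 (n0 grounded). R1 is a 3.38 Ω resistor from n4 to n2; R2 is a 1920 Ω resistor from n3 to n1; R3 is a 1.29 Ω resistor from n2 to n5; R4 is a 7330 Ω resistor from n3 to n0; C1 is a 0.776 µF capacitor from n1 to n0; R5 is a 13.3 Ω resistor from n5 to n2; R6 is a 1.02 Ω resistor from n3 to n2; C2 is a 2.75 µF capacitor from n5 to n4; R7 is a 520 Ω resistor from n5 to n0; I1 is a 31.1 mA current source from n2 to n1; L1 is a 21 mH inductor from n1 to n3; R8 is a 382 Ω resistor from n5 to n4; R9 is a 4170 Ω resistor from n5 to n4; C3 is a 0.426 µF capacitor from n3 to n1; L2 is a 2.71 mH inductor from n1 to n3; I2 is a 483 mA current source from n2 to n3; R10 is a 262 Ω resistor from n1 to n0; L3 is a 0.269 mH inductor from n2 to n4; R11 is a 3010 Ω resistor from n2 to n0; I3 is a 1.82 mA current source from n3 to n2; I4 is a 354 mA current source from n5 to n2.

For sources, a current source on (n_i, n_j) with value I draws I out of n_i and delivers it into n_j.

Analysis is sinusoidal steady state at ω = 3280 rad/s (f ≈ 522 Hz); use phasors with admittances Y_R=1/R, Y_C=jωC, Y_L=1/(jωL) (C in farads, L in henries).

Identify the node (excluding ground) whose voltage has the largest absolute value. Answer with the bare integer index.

5

MNA unknowns: 5 node voltages V₁..V_5
R1: Y=0.2959+0.000j on G[4,2]
R2: Y=0.0005208+0.000j on G[3,1]
R3: Y=0.7752+0.000j on G[2,5]
R4: Y=0.0001364+0.000j on G[3,0]
C1: Y=0.000+0.002545j on G[1,0]
R5: Y=0.07519+0.000j on G[5,2]
R6: Y=0.9804+0.000j on G[3,2]
C2: Y=0.000+0.009020j on G[5,4]
R7: Y=0.001923+0.000j on G[5,0]
I1: z[2]−=0.0311, z[1]+=0.0311
L1: Y=0.000-0.01452j on G[1,3]
R8: Y=0.002618+0.000j on G[5,4]
R9: Y=0.0002398+0.000j on G[5,4]
C3: Y=0.000+0.001397j on G[3,1]
L2: Y=0.000-0.1125j on G[1,3]
I2: z[2]−=0.483, z[3]+=0.483
R10: Y=0.003817+0.000j on G[1,0]
L3: Y=0.000-1.133j on G[2,4]
R11: Y=0.0003322+0.000j on G[2,0]
I3: z[3]−=0.00182, z[2]+=0.00182
I4: z[5]−=0.354, z[2]+=0.354
solve → V1=0.3052-0.03539j, V2=-0.2221-0.2723j, V3=0.2991-0.2729j, V4=-0.2193-0.2742j, V5=-0.6355-0.2673j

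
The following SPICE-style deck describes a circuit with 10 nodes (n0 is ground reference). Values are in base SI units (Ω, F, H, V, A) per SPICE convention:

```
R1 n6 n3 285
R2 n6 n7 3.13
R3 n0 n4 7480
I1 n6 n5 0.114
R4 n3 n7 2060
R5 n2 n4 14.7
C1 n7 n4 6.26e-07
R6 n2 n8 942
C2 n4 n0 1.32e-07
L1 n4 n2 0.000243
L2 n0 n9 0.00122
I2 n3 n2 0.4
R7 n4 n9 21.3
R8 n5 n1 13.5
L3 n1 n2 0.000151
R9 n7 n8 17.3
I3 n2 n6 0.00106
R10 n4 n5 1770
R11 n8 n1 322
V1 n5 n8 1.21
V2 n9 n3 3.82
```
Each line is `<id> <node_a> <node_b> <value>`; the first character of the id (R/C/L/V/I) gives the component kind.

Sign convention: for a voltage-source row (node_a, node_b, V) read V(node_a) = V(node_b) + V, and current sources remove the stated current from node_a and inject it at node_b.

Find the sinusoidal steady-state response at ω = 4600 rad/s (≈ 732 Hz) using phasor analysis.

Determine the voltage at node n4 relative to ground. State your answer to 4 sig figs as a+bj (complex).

Apply KCL at each of the 9 non-ground nodes and solve the resulting linear system.
Node n1: branches {R8, L3, R11} → V_1 = 7.908+0.2453j
Node n2: branches {R5, R6, L1, I2, L3, I3} → V_2 = 7.914+0.2625j
Node n3: branches {R1, R4, I2, V2} → V_3 = -3.793-0.006440j
Node n4: branches {R3, R5, C1, C2, L1, R7, R10} → V_4 = 7.892-0.1522j
Node n5: branches {I1, R8, R10, V1} → V_5 = 7.635+0.3589j
Node n6: branches {R1, R2, I1, I3} → V_6 = 3.558+0.5116j
Node n7: branches {R2, R4, C1, R9} → V_7 = 3.992+0.5173j
Node n8: branches {R6, R9, R11, V1} → V_8 = 6.425+0.3589j
Node n9: branches {L2, R7, V2} → V_9 = 0.02678-0.006440j
Source currents: i(V1)=0.1344-0.008703j, i(V2)=0.3704-0.002072j

7.892-0.1522j V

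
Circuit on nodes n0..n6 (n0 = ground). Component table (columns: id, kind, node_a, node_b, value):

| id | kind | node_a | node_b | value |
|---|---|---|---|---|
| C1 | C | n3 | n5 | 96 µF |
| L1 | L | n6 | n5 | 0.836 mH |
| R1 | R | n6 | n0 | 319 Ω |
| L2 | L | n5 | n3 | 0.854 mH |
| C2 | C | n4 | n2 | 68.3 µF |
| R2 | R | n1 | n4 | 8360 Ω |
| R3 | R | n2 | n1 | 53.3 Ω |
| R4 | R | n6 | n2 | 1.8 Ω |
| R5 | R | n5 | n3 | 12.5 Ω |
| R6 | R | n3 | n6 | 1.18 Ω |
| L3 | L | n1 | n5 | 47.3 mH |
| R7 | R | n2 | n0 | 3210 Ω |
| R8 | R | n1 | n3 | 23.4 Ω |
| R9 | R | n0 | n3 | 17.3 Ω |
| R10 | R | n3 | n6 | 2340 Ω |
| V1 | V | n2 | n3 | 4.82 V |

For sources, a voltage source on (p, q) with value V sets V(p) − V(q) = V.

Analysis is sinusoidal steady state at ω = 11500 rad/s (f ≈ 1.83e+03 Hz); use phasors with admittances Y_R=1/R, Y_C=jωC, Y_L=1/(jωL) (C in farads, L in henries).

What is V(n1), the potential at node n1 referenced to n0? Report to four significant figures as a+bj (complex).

1.353+0.04254j V

Element admittances at ω=11500 rad/s:
  Y(C1) = 0.000+1.104j S between n3,n5
  Y(L1) = 0.000-0.1040j S between n6,n5
  Y(R1) = 0.003135+0.000j S between n6,n0
  Y(L2) = 0.000-0.1018j S between n5,n3
  Y(C2) = 0.000+0.7855j S between n4,n2
  Y(R2) = 0.0001196+0.000j S between n1,n4
  Y(R3) = 0.01876+0.000j S between n2,n1
  Y(R4) = 0.5556+0.000j S between n6,n2
  Y(R5) = 0.08000+0.000j S between n5,n3
  Y(R6) = 0.8475+0.000j S between n3,n6
  Y(L3) = 0.000-0.001838j S between n1,n5
  Y(R7) = 0.0003115+0.000j S between n2,n0
  Y(R8) = 0.04274+0.000j S between n1,n3
  Y(R9) = 0.05780+0.000j S between n0,n3
  Y(R10) = 0.0004274+0.000j S between n3,n6
  V1: constraint V(n2)−V(n3) = 4.82
Assemble and solve the 7×7 MNA system:
  V(n1)=1.353+0.04254j  V(n2)=4.699-0.007982j  V(n3)=-0.1212-0.007982j  V(n4)=4.699-0.007472j  V(n5)=-0.3402-0.04572j  V(n6)=1.768+0.1480j
  i(V1)=-1.693+0.08760j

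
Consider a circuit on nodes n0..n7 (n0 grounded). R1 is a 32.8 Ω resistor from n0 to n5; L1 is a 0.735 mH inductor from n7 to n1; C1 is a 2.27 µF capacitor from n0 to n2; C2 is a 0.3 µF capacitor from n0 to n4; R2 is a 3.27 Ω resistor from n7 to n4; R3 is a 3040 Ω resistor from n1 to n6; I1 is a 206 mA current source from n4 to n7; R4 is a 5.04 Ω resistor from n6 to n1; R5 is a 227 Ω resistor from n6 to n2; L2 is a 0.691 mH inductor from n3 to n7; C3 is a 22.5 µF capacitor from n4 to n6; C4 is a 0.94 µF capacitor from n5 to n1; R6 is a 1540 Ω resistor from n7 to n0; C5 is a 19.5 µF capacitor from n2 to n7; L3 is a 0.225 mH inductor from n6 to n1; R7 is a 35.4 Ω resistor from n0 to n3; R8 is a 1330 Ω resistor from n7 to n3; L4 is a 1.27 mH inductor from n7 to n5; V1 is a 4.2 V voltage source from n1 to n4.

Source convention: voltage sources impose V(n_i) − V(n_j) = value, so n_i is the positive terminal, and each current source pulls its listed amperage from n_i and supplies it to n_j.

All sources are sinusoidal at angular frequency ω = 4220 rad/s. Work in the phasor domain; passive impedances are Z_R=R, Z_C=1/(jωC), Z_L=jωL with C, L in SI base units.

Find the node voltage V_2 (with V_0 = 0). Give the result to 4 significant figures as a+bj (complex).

0.1255-0.04759j V

Element admittances at ω=4220 rad/s:
  Y(R1) = 0.03049+0.000j S between n0,n5
  Y(L1) = 0.000-0.3224j S between n7,n1
  Y(C1) = 0.000+0.009579j S between n0,n2
  Y(C2) = 0.000+0.001266j S between n0,n4
  Y(R2) = 0.3058+0.000j S between n7,n4
  Y(R3) = 0.0003289+0.000j S between n1,n6
  I1: injects 0.206 A into n7 (from n4)
  Y(R4) = 0.1984+0.000j S between n6,n1
  Y(R5) = 0.004405+0.000j S between n6,n2
  Y(L2) = 0.000-0.3429j S between n3,n7
  Y(C3) = 0.000+0.09495j S between n4,n6
  Y(C4) = 0.000+0.003967j S between n5,n1
  Y(R6) = 0.0006494+0.000j S between n7,n0
  Y(C5) = 0.000+0.08229j S between n2,n7
  Y(L3) = 0.000-1.053j S between n6,n1
  Y(R7) = 0.02825+0.000j S between n0,n3
  Y(R8) = 0.0007519+0.000j S between n7,n3
  Y(L4) = 0.000-0.1866j S between n7,n5
  V1: constraint V(n1)−V(n4) = 4.2
Assemble and solve the 8×8 MNA system:
  V(n1)=1.736+1.799j  V(n2)=0.1255-0.04759j  V(n3)=0.05041+0.05059j  V(n4)=-2.464+1.799j  V(n5)=0.01204+0.01486j  V(n6)=2.141+1.705j  V(n7)=0.04625+0.05475j
  i(V1)=-0.5729+0.09291j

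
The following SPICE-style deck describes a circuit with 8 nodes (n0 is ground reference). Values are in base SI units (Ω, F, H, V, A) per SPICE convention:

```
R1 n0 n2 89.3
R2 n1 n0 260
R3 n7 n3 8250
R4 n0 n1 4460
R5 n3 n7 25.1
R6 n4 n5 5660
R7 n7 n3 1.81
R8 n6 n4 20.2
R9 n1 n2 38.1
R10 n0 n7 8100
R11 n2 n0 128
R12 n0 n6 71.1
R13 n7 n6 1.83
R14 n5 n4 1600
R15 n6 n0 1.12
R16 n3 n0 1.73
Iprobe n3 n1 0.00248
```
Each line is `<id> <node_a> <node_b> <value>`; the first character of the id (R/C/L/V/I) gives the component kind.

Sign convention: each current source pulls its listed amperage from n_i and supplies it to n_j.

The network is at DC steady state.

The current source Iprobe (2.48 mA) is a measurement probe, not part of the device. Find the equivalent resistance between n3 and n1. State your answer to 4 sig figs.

R_eq = 67.50 Ω

Apply KCL at each of the 7 non-ground nodes and solve the resulting linear system.
Node n1: branches {R2, R4, R9, Iprobe} → V_1 = 0.1643
Node n2: branches {R1, R9, R11} → V_2 = 0.09528
Node n3: branches {R3, R5, R7, R16, Iprobe} → V_3 = -0.003121
Node n4: branches {R6, R8, R14} → V_4 = -0.0007448
Node n5: branches {R6, R14} → V_5 = -0.0007448
Node n6: branches {R8, R12, R13, R15} → V_6 = -0.0007448
Node n7: branches {R3, R5, R7, R10, R13} → V_7 = -0.001981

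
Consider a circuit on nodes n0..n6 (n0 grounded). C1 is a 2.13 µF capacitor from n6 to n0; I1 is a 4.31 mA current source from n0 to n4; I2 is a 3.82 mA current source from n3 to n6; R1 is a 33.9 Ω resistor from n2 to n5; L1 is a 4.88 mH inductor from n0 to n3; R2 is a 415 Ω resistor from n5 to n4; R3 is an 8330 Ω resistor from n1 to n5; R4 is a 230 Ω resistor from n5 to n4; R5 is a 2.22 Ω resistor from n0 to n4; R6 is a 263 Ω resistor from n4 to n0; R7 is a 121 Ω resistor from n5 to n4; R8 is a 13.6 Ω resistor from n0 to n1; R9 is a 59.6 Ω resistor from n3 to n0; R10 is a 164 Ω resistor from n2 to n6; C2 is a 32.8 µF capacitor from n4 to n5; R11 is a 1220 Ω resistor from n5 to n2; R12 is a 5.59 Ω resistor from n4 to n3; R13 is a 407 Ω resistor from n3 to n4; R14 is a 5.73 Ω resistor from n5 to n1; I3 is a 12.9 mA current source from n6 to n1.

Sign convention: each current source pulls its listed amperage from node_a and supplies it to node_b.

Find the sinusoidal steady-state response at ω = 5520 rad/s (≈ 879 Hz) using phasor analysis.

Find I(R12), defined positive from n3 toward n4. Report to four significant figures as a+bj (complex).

-0.003852-0.0004206j A

Element admittances at ω=5520 rad/s:
  Y(C1) = 0.000+0.01176j S between n6,n0
  I1: injects 0.00431 A into n4 (from n0)
  I2: injects 0.00382 A into n6 (from n3)
  Y(R1) = 0.02950+0.000j S between n2,n5
  Y(L1) = 0.000-0.03712j S between n0,n3
  Y(R2) = 0.002410+0.000j S between n5,n4
  Y(R3) = 0.0001200+0.000j S between n1,n5
  Y(R4) = 0.004348+0.000j S between n5,n4
  Y(R5) = 0.4505+0.000j S between n0,n4
  Y(R6) = 0.003802+0.000j S between n4,n0
  Y(R7) = 0.008264+0.000j S between n5,n4
  Y(R8) = 0.07353+0.000j S between n0,n1
  Y(R9) = 0.01678+0.000j S between n3,n0
  Y(R10) = 0.006098+0.000j S between n2,n6
  Y(C2) = 0.000+0.1811j S between n4,n5
  Y(R11) = 0.0008197+0.000j S between n5,n2
  Y(R12) = 0.1789+0.000j S between n4,n3
  Y(R13) = 0.002457+0.000j S between n3,n4
  Y(R14) = 0.1745+0.000j S between n5,n1
  I3: injects 0.0129 A into n1 (from n6)
Assemble and solve the 6×6 MNA system:
  V(n1)=0.07941-0.01357j  V(n2)=-0.01476+0.09006j  V(n3)=-0.008681+0.006204j  V(n4)=0.01285+0.008555j  V(n5)=0.03898-0.01928j  V(n6)=-0.2819+0.6337j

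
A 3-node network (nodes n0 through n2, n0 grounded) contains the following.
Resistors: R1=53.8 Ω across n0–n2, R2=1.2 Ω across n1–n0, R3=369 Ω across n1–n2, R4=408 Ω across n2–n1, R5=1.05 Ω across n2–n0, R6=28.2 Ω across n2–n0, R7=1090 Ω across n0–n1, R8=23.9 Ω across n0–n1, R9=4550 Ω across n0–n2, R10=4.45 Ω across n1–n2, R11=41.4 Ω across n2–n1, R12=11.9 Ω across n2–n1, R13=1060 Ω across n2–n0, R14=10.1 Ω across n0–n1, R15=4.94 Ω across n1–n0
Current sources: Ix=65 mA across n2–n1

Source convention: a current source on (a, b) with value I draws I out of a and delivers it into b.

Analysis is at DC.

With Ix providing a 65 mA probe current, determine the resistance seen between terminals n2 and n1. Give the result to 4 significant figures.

R_eq = 1.135 Ω

MNA unknowns: 2 node voltages V₁..V_2
R1: Y=0.01859 on G[0,2]
R2: Y=0.8333 on G[1,0]
R3: Y=0.002710 on G[1,2]
R4: Y=0.002451 on G[2,1]
R5: Y=0.9524 on G[2,0]
R6: Y=0.03546 on G[2,0]
R7: Y=0.0009174 on G[0,1]
R8: Y=0.04184 on G[0,1]
R9: Y=0.0002198 on G[0,2]
R10: Y=0.2247 on G[1,2]
R11: Y=0.02415 on G[2,1]
R12: Y=0.08403 on G[2,1]
R13: Y=0.0009434 on G[2,0]
R14: Y=0.09901 on G[0,1]
R15: Y=0.2024 on G[1,0]
Ix: z[2]−=0.065, z[1]+=0.065
solve → V1=0.03402, V2=-0.03976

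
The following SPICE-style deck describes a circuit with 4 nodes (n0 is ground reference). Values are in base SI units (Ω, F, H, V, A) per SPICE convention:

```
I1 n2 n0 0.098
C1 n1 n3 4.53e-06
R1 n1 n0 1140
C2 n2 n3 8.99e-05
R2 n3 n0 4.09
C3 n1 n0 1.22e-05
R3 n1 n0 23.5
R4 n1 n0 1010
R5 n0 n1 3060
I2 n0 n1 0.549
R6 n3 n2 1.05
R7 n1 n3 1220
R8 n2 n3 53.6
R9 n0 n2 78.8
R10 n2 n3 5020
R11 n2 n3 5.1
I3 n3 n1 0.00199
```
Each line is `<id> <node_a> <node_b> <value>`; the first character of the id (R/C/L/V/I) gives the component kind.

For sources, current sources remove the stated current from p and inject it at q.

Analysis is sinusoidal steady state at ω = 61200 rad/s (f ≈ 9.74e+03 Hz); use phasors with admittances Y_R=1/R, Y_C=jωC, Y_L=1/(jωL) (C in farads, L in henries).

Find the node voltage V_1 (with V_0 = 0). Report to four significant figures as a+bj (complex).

Apply KCL at each of the 3 non-ground nodes and solve the resulting linear system.
Node n1: branches {C1, R1, C3, R3, R4, R5, I2, R7, I3} → V_1 = 0.05944-0.5563j
Node n2: branches {I1, C2, R6, R8, R9, R10, R11} → V_2 = 0.1248-0.05927j
Node n3: branches {C1, C2, R2, R6, R7, R8, R10, R11, I3} → V_3 = 0.1283-0.07661j

0.05944-0.5563j V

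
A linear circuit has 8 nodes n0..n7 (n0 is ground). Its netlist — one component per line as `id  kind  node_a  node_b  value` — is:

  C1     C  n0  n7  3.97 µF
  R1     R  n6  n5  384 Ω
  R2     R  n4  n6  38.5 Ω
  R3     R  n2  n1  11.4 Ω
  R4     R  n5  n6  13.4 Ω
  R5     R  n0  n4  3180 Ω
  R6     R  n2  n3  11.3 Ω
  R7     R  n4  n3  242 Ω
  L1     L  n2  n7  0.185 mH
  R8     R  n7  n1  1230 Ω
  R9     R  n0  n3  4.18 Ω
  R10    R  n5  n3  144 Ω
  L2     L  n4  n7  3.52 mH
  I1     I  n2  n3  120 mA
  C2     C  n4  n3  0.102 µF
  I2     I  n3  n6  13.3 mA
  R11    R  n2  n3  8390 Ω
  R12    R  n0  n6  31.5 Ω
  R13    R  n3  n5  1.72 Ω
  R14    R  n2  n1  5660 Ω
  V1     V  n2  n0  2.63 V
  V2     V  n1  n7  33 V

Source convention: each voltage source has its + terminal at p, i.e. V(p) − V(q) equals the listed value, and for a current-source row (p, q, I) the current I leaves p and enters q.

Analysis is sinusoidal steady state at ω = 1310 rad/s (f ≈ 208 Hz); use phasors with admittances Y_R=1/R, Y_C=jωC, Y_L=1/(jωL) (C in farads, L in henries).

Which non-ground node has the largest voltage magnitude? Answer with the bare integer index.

Element admittances at ω=1310 rad/s:
  Y(C1) = 0.000+0.005201j S between n0,n7
  Y(R1) = 0.002604+0.000j S between n6,n5
  Y(R2) = 0.02597+0.000j S between n4,n6
  Y(R3) = 0.08772+0.000j S between n2,n1
  Y(R4) = 0.07463+0.000j S between n5,n6
  Y(R5) = 0.0003145+0.000j S between n0,n4
  Y(R6) = 0.08850+0.000j S between n2,n3
  Y(R7) = 0.004132+0.000j S between n4,n3
  Y(L1) = 0.000-4.126j S between n2,n7
  Y(R8) = 0.0008130+0.000j S between n7,n1
  Y(R9) = 0.2392+0.000j S between n0,n3
  Y(R10) = 0.006944+0.000j S between n5,n3
  Y(L2) = 0.000-0.2169j S between n4,n7
  I1: injects 0.12 A into n3 (from n2)
  Y(C2) = 0.000+0.0001336j S between n4,n3
  I2: injects 0.0133 A into n6 (from n3)
  Y(R11) = 0.0001192+0.000j S between n2,n3
  Y(R12) = 0.03175+0.000j S between n0,n6
  Y(R13) = 0.5814+0.000j S between n3,n5
  Y(R14) = 0.0001767+0.000j S between n2,n1
  V1: constraint V(n2)−V(n0) = 2.63
  V2: constraint V(n1)−V(n7) = 33
Assemble and solve the 9×9 MNA system:
  V(n1)=35.61-0.7133j  V(n2)=2.630+0.000j  V(n3)=1.081-0.04463j  V(n4)=2.513-0.9009j  V(n5)=1.096-0.06381j  V(n6)=1.210-0.2099j  V(n7)=2.613-0.7133j
  i(V1)=-0.3016+0.004036j  i(V2)=-2.926+0.06270j

1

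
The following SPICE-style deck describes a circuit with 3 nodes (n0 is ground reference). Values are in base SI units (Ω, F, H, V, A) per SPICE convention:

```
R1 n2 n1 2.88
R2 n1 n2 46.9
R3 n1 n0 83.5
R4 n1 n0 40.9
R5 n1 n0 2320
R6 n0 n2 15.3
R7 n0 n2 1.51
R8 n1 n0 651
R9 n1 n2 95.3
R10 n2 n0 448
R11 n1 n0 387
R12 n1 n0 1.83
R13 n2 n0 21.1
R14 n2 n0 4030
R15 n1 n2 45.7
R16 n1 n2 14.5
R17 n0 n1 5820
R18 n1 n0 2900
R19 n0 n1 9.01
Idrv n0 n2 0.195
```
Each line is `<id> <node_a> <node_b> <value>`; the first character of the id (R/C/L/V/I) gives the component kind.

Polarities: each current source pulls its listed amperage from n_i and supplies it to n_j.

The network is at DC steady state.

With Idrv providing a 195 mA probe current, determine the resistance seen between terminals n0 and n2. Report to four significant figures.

R_eq = 0.9448 Ω

Apply KCL at each of the 2 non-ground nodes and solve the resulting linear system.
Node n1: branches {R1, R2, R3, R4, R5, R8, R9, R11, R12, R15, R16, R17, R18, R19} → V_1 = 0.07406
Node n2: branches {R1, R2, R6, R7, R9, R10, R13, R14, R15, R16, Idrv} → V_2 = 0.1842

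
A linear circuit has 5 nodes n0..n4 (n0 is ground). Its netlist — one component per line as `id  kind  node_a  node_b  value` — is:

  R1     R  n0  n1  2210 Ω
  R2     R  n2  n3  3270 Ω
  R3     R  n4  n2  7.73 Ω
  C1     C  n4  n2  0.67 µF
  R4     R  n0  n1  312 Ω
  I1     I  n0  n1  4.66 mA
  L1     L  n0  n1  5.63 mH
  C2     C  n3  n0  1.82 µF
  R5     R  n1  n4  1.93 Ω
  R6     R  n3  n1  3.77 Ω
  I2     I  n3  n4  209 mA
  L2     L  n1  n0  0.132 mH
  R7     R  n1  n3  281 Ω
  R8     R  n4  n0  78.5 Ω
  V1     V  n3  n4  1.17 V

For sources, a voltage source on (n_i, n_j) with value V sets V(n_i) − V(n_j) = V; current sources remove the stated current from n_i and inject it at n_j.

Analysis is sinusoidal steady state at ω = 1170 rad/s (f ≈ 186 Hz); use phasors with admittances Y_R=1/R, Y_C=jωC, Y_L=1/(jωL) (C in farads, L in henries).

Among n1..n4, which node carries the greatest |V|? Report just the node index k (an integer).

3

Element admittances at ω=1170 rad/s:
  Y(R1) = 0.0004525+0.000j S between n0,n1
  Y(R2) = 0.0003058+0.000j S between n2,n3
  Y(R3) = 0.1294+0.000j S between n4,n2
  Y(C1) = 0.000+0.0007839j S between n4,n2
  Y(R4) = 0.003205+0.000j S between n0,n1
  I1: injects 0.00466 A into n1 (from n0)
  Y(L1) = 0.000-0.1518j S between n0,n1
  Y(C2) = 0.000+0.002129j S between n3,n0
  Y(R5) = 0.5181+0.000j S between n1,n4
  Y(R6) = 0.2653+0.000j S between n3,n1
  I2: injects 0.209 A into n4 (from n3)
  Y(L2) = 0.000-6.475j S between n1,n0
  Y(R7) = 0.003559+0.000j S between n1,n3
  Y(R8) = 0.01274+0.000j S between n4,n0
  V1: constraint V(n3)−V(n4) = 1.17
Assemble and solve the 5×5 MNA system:
  V(n1)=0.0002492+0.001458j  V(n2)=-0.3903-0.0006504j  V(n3)=0.7770-0.0006337j  V(n4)=-0.3930-0.0006337j
  i(V1)=-0.4181-0.001092j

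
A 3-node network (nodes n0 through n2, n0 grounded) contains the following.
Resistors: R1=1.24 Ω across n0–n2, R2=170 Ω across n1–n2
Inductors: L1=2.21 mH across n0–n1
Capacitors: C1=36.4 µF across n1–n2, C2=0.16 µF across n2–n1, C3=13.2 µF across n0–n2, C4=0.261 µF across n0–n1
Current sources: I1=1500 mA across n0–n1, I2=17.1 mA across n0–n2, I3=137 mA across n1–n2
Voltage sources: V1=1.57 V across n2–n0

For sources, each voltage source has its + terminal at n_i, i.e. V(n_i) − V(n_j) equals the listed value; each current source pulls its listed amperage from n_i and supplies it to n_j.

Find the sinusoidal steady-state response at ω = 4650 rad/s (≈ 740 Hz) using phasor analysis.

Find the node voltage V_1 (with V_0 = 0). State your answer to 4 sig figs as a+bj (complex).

MNA unknowns: 2 node voltages V₁..V_2 plus 1 source current (V1)
R1: Y=0.8065+0.000j on G[0,2]
L1: Y=0.000-0.09731j on G[0,1]
C1: Y=0.000+0.1693j on G[1,2]
C2: Y=0.000+0.0007440j on G[2,1]
R2: Y=0.005882+0.000j on G[1,2]
I1: z[0]−=1.5, z[1]+=1.5
I2: z[0]−=0.0171, z[2]+=0.0171
C3: Y=0.000+0.06138j on G[0,2]
C4: Y=0.000+0.001214j on G[0,1]
I3: z[1]−=0.137, z[2]+=0.137
V1: row V2−V0=1.57, i_V1 at 2,0
solve → V1=5.057-18.16j, V2=1.570+0.000j
aux → i_V1=1.996+0.3896j

5.057-18.16j V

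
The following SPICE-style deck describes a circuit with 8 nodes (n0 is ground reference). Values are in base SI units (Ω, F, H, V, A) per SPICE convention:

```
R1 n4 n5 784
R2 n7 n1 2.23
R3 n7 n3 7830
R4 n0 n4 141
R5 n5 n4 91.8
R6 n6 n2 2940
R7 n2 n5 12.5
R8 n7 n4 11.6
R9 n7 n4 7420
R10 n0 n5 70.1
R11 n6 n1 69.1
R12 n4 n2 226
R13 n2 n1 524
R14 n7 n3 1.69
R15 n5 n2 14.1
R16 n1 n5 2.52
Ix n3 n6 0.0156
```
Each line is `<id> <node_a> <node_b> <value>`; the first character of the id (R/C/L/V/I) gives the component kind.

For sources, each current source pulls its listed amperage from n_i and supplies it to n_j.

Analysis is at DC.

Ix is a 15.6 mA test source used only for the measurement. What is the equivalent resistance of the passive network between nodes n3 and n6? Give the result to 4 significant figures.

R_eq = 71.35 Ω

MNA unknowns: 7 node voltages V₁..V_7
R1: Y=0.001276 on G[4,5]
R2: Y=0.4484 on G[7,1]
R3: Y=0.0001277 on G[7,3]
R4: Y=0.007092 on G[0,4]
R5: Y=0.01089 on G[5,4]
R6: Y=0.0003401 on G[6,2]
R7: Y=0.08000 on G[2,5]
R8: Y=0.08621 on G[7,4]
R9: Y=0.0001348 on G[7,4]
R10: Y=0.01427 on G[0,5]
R11: Y=0.01447 on G[6,1]
R12: Y=0.004425 on G[4,2]
R13: Y=0.001908 on G[2,1]
R14: Y=0.5917 on G[7,3]
R15: Y=0.07092 on G[5,2]
R16: Y=0.3968 on G[1,5]
Ix: z[3]−=0.0156, z[6]+=0.0156
solve → V1=0.009299, V2=0.01030, V3=-0.05058, V4=-0.01762, V5=0.008761, V6=1.063, V7=-0.02422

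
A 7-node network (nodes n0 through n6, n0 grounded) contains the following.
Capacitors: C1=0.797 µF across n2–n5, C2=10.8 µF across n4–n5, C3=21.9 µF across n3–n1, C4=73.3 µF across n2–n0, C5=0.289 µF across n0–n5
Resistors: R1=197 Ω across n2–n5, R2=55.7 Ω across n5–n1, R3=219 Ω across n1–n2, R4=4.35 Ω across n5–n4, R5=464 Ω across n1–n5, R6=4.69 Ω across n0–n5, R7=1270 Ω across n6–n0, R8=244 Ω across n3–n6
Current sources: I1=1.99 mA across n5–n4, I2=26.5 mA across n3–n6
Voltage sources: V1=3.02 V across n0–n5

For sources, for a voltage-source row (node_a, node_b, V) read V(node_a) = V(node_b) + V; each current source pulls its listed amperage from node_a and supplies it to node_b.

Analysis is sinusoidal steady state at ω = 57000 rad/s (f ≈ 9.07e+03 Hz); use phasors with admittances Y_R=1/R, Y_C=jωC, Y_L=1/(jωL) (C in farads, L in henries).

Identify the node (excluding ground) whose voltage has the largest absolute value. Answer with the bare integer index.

6

Apply KCL at each of the 6 non-ground nodes and solve the resulting linear system.
Node n1: branches {C3, R2, R3, R5} → V_1 = -2.571+0.001088j
Node n2: branches {C1, R1, C4, R3} → V_2 = -0.03250+0.006335j
Node n3: branches {C3, I2, R8} → V_3 = -2.571+0.003149j
Node n4: branches {C2, I1, R4} → V_4 = -3.019-0.002837j
Node n5: branches {C1, C2, R1, R2, C5, I1, R4, R5, R6, V1} → V_5 = -3.020+0.000j
Node n6: branches {I2, R7, R8} → V_6 = 3.267+0.002641j
Source currents: i(V1)=-0.6678-0.1855j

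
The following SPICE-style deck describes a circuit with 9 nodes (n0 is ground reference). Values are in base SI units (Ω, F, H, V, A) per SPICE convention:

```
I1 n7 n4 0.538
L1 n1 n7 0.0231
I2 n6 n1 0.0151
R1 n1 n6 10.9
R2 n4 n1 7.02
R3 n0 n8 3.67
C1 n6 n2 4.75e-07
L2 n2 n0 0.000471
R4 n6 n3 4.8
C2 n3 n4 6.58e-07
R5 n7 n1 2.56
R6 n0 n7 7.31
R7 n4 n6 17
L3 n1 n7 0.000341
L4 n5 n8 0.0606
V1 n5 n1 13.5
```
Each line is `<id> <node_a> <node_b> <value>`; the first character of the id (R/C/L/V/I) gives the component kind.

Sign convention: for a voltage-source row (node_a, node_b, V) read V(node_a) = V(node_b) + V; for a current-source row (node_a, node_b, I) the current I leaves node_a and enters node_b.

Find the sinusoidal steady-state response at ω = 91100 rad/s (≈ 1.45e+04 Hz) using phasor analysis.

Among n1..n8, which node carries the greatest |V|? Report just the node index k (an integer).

Apply KCL at each of the 8 non-ground nodes and solve the resulting linear system.
Node n1: branches {L1, I2, R1, R2, R5, L3, V1} → V_1 = 0.5000+0.7966j
Node n2: branches {C1, L2} → V_2 = 2.942+3.707j
Node n3: branches {R4, C2} → V_3 = 1.755+2.072j
Node n4: branches {I1, R2, C2, R7} → V_4 = 3.012+0.6895j
Node n5: branches {L4, V1} → V_5 = 14.00+0.7966j
Node n6: branches {I2, R1, C1, R4, R7} → V_6 = 1.358+1.710j
Node n7: branches {I1, L1, R5, R6, L3} → V_7 = -0.6326+0.5198j
Node n8: branches {R3, L4} → V_8 = 0.0005357-0.009307j
Source currents: i(V1)=-0.0001460+0.002536j

5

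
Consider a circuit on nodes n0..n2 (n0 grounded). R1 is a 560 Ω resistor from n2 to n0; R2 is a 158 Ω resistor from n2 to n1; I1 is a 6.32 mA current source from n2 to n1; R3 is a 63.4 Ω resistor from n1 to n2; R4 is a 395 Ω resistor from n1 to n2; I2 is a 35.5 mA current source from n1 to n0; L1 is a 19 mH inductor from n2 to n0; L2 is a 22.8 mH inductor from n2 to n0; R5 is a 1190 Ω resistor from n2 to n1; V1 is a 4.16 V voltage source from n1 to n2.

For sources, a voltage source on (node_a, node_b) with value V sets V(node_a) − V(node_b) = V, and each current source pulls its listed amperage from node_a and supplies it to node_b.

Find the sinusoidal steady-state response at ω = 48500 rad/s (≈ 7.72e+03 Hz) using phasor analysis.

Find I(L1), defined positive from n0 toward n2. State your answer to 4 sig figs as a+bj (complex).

Apply KCL at each of the 2 non-ground nodes and solve the resulting linear system.
Node n1: branches {R2, I1, R3, R4, I2, R5, V1} → V_1 = -4.710-9.882j
Node n2: branches {R1, R2, I1, R3, R4, L1, L2, R5, V1} → V_2 = -8.870-9.882j
Source currents: i(V1)=-0.1352+0.000j

0.01072-0.009626j A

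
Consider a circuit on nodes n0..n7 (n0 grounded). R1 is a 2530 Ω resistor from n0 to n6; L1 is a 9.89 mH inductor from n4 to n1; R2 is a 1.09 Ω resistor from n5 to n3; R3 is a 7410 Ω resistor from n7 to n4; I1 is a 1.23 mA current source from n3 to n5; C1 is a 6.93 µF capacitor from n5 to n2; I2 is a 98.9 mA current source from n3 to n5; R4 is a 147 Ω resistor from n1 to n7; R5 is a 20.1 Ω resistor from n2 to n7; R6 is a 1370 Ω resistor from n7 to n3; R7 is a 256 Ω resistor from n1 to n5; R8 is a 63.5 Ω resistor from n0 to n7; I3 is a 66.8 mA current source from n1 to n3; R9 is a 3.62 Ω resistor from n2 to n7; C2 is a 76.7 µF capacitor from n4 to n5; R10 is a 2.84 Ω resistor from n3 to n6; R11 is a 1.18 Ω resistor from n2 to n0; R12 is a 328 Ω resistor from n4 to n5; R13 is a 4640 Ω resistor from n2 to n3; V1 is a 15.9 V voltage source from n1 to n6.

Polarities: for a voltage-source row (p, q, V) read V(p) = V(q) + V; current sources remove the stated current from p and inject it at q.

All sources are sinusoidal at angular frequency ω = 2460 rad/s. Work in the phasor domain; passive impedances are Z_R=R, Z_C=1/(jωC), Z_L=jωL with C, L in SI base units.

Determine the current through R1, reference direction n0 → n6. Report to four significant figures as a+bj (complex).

0.001785-0.002704j A

Element admittances at ω=2460 rad/s:
  Y(R1) = 0.0003953+0.000j S between n0,n6
  Y(L1) = 0.000-0.04110j S between n4,n1
  Y(R2) = 0.9174+0.000j S between n5,n3
  Y(R3) = 0.0001350+0.000j S between n7,n4
  I1: injects 0.00123 A into n5 (from n3)
  Y(C1) = 0.000+0.01705j S between n5,n2
  I2: injects 0.0989 A into n5 (from n3)
  Y(R4) = 0.006803+0.000j S between n1,n7
  Y(R5) = 0.04975+0.000j S between n2,n7
  Y(R6) = 0.0007299+0.000j S between n7,n3
  Y(R7) = 0.003906+0.000j S between n1,n5
  Y(R8) = 0.01575+0.000j S between n0,n7
  I3: injects 0.0668 A into n3 (from n1)
  Y(R9) = 0.2762+0.000j S between n2,n7
  Y(C2) = 0.000+0.1887j S between n4,n5
  Y(R10) = 0.3521+0.000j S between n3,n6
  Y(R11) = 0.8475+0.000j S between n2,n0
  Y(R12) = 0.003049+0.000j S between n4,n5
  Y(R13) = 0.0002155+0.000j S between n2,n3
  V1: constraint V(n1)−V(n6) = 15.9
Assemble and solve the 8×8 MNA system:
  V(n1)=11.38+6.842j  V(n2)=-0.001793-0.005778j  V(n3)=-3.532+4.846j  V(n4)=-7.148+3.228j  V(n5)=-3.122+4.085j  V(n6)=-4.516+6.842j  V(n7)=0.2098+0.1392j
  i(V1)=-0.3480+0.7054j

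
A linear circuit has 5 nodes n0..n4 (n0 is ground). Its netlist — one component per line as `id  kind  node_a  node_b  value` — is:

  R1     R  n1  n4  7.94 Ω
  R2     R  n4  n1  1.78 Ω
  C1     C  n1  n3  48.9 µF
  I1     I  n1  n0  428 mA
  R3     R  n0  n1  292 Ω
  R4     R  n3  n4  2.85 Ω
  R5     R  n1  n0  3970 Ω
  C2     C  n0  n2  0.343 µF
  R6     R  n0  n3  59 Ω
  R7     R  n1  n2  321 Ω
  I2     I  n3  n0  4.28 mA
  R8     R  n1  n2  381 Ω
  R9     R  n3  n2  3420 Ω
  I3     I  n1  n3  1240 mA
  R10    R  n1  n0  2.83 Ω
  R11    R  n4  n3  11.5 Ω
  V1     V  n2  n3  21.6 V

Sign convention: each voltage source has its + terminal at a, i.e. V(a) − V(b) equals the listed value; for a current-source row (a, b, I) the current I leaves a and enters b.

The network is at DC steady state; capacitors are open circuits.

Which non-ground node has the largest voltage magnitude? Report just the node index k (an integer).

MNA unknowns: 4 node voltages V₁..V_4 plus 1 source current (V1)
R1: Y=0.1259 on G[1,4]
R2: Y=0.5618 on G[4,1]
C1: Y=0.000 on G[1,3]
I1: z[1]−=0.428, z[0]+=0.428
R3: Y=0.003425 on G[0,1]
R4: Y=0.3509 on G[3,4]
R5: Y=0.0002519 on G[1,0]
C2: Y=0.000 on G[0,2]
R6: Y=0.01695 on G[0,3]
R7: Y=0.003115 on G[1,2]
I2: z[3]−=0.00428, z[0]+=0.00428
R8: Y=0.002625 on G[1,2]
R9: Y=0.0002924 on G[3,2]
I3: z[1]−=1.24, z[3]+=1.24
R10: Y=0.3534 on G[1,0]
R11: Y=0.08696 on G[4,3]
V1: row V2−V3=21.6, i_V1 at 2,3
solve → V1=-1.333, V2=24.18, V3=2.576, V4=0.1874
aux → i_V1=-0.1527

2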